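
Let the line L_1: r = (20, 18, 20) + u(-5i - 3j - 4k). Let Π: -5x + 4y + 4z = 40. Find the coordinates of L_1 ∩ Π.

(0, 6, 4)

Substitute r = (20, 18, 20) + t(-5, -3, -4) into the plane: 52 + (-3)t = 40, so t = 4.
Intersection: (20, 18, 20) + 4·(-5, -3, -4) = (0, 6, 4).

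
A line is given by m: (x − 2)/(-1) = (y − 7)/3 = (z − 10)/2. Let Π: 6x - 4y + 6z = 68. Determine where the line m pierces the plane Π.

(6, -5, 2)

m has direction (-1, 3, 2) through (2, 7, 10).
Substitute r = (2, 7, 10) + t(-1, 3, 2) into the plane: 44 + (-6)t = 68, so t = -4.
Intersection: (2, 7, 10) + (-4)·(-1, 3, 2) = (6, -5, 2).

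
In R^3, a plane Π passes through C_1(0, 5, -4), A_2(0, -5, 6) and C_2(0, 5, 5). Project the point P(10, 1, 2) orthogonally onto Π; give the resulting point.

(0, 1, 2)

C_1A_2 = (0, -10, 10), C_1C_2 = (0, 0, 9); a normal to Π is C_1A_2 × C_1C_2 = (-90, 0, 0).
Using C_1: Π has equation -90x = 0.
Foot = P − λn with λ = (n·P − d)/|n|² = (-900 − 0)/8100 = -1/9.
Foot = (10, 1, 2) − (-1/9)·(-90, 0, 0) = (0, 1, 2).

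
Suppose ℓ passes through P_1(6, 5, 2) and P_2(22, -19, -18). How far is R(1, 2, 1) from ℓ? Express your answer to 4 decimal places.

A direction vector for ℓ is P_2 − P_1 = (16, -24, -20).
Taking (6, 5, 2) on ℓ with direction v = (16, -24, -20): w = R − (6, 5, 2) = (-5, -3, -1), and w × v = (36, -116, 168).
Distance = |w × v| / |v| = √42976 / √1232 ≈ 5.9062.

5.9062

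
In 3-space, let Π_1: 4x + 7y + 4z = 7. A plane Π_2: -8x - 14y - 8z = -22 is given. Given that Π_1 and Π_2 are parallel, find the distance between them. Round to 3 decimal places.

Rescale Π_2 by 1/(-2): 4x + 7y + 4z = 11. Then distance = |7 − 11| / √81 ≈ 0.444.

0.444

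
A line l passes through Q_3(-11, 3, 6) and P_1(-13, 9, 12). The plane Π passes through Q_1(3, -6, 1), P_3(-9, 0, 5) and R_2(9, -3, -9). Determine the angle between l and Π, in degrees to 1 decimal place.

A direction vector for l is P_1 − Q_3 = (-2, 6, 6).
Q_1P_3 = (-12, 6, 4), Q_1R_2 = (6, 3, -10); a normal to Π is Q_1P_3 × Q_1R_2 = (-72, -96, -72).
Using Q_1: Π has equation -72x - 96y - 72z = 288.
sin θ = |n·v| / (|n||v|) = |-864| / (√19584 · √76) = 0.70820.
θ ≈ 45.1°.

45.1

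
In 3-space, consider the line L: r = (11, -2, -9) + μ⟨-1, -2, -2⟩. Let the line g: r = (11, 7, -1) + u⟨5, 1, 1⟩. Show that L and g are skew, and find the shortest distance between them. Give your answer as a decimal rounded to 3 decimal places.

Common perpendicular direction n = (-1, -2, -2) × (5, 1, 1) = (0, -9, 9).
With w = (11, 7, -1) − (11, -2, -9) = (0, 9, 8), w · n = -9.
Since n ≠ 0 the lines are not parallel, and w · n = -9 ≠ 0 so they do not intersect; hence they are skew.
Distance = |w · n| / |n| = |-9| / √162 ≈ 0.707.

0.707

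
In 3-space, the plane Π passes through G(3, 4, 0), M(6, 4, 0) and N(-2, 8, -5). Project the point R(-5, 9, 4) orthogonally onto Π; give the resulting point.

(-5, 4, 0)

GM = (3, 0, 0), GN = (-5, 4, -5); a normal to Π is GM × GN = (0, 15, 12).
Using G: Π has equation 15y + 12z = 60.
Foot = R − λn with λ = (n·R − d)/|n|² = (183 − 60)/369 = 1/3.
Foot = (-5, 9, 4) − (1/3)·(0, 15, 12) = (-5, 4, 0).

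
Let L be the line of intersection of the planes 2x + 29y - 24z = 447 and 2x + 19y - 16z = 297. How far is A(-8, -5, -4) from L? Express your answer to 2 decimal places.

Direction of L: (2, 29, -24) × (2, 19, -16) = (-8, -16, -20).
A point on L: solving the two plane equations with x = 2 gives (2, 7, -10).
Taking (2, 7, -10) on L with direction v = (-8, -16, -20): w = A − (2, 7, -10) = (-10, -12, 6), and w × v = (336, -248, 64).
Distance = |w × v| / |v| = √178496 / √720 ≈ 15.75.

15.75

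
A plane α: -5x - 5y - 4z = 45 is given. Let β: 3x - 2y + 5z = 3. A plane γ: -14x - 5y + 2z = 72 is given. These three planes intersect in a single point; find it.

(-3, -6, 0)

Solving the 3×3 linear system -5x - 5y - 4z = 45, 3x - 2y + 5z = 3, -14x - 5y + 2z = 72 (e.g. by elimination or Cramer's rule, determinant = 447) gives (-3, -6, 0).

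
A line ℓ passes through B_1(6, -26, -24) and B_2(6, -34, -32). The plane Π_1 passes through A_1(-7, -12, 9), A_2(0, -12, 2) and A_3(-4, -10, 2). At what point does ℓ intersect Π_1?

(6, -10, -8)

A direction vector for ℓ is B_2 − B_1 = (0, -8, -8).
A_1A_2 = (7, 0, -7), A_1A_3 = (3, 2, -7); a normal to Π_1 is A_1A_2 × A_1A_3 = (14, 28, 14).
Using A_1: Π_1 has equation 14x + 28y + 14z = -308.
Substitute r = (6, -26, -24) + t(0, -8, -8) into the plane: -980 + (-336)t = -308, so t = -2.
Intersection: (6, -26, -24) + (-2)·(0, -8, -8) = (6, -10, -8).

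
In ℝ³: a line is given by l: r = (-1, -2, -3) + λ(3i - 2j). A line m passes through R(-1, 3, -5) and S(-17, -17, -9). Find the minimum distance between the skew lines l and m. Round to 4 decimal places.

2.6202

A direction vector for m is S − R = (-16, -20, -4).
Common perpendicular direction n = (3, -2, 0) × (-16, -20, -4) = (8, 12, -92).
With w = (-1, 3, -5) − (-1, -2, -3) = (0, 5, -2), w · n = 244.
Distance = |w · n| / |n| = |244| / √8672 ≈ 2.6202.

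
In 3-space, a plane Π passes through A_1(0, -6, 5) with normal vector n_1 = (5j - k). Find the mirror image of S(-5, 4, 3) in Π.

Π: n_1·r = n_1·A_1 gives 5y - z = -35.
λ = (n·S − d)/|n|² = (17 − (-35))/26 = 2.
Reflection = S − 2λn = (-5, 4, 3) − 4·(0, 5, -1) = (-5, -16, 7).

(-5, -16, 7)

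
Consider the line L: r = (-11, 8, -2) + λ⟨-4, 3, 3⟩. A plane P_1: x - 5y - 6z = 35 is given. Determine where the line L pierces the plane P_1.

(-3, 2, -8)

Substitute r = (-11, 8, -2) + t(-4, 3, 3) into the plane: -39 + (-37)t = 35, so t = -2.
Intersection: (-11, 8, -2) + (-2)·(-4, 3, 3) = (-3, 2, -8).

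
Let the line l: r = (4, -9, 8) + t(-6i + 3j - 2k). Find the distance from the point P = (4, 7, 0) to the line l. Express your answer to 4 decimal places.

15.3756

Taking (4, -9, 8) on l with direction v = (-6, 3, -2): w = P − (4, -9, 8) = (0, 16, -8), and w × v = (-8, 48, 96).
Distance = |w × v| / |v| = √11584 / √49 ≈ 15.3756.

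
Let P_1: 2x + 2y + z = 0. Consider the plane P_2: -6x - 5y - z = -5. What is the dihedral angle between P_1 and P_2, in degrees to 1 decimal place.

cos θ = |n₁·n₂| / (|n₁||n₂|) = |-23| / (√9 · √62).
θ = arccos(0.97367) ≈ 13.2°.

13.2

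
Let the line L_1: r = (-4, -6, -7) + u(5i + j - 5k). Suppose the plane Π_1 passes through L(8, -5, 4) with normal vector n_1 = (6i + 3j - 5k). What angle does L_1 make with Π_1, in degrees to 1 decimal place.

76.1

Π_1: n_1·r = n_1·L gives 6x + 3y - 5z = 13.
sin θ = |n·v| / (|n||v|) = |58| / (√70 · √51) = 0.97072.
θ ≈ 76.1°.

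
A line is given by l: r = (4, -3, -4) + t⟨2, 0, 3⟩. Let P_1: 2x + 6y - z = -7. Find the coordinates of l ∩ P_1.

(2, -3, -7)

Substitute r = (4, -3, -4) + t(2, 0, 3) into the plane: -6 + 1t = -7, so t = -1.
Intersection: (4, -3, -4) + (-1)·(2, 0, 3) = (2, -3, -7).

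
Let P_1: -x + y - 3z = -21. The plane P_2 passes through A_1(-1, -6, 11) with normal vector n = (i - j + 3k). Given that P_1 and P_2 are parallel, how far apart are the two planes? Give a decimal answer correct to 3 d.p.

5.126

P_2: n·r = n·A_1 gives x - y + 3z = 38.
Rescale P_2 by 1/(-1): -x + y - 3z = -38. Then distance = |-21 − (-38)| / √11 ≈ 5.126.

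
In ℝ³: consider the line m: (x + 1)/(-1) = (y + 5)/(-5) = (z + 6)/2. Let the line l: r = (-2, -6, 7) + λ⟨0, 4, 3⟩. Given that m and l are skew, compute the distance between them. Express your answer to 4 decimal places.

1.3595

m has direction (-1, -5, 2) through (-1, -5, -6).
Common perpendicular direction n = (-1, -5, 2) × (0, 4, 3) = (-23, 3, -4).
With w = (-2, -6, 7) − (-1, -5, -6) = (-1, -1, 13), w · n = -32.
Distance = |w · n| / |n| = |-32| / √554 ≈ 1.3595.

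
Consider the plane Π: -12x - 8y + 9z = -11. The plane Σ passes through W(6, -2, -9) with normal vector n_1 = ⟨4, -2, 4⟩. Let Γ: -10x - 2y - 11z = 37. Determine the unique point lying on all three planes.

(0, -2, -3)

Σ: n_1·r = n_1·W gives 4x - 2y + 4z = -8.
Solving the 3×3 linear system -12x - 8y + 9z = -11, 4x - 2y + 4z = -8, -10x - 2y - 11z = 37 (e.g. by elimination or Cramer's rule, determinant = -644) gives (0, -2, -3).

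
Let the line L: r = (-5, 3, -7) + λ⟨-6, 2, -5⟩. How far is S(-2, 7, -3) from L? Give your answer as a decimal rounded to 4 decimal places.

5.2109

Taking (-5, 3, -7) on L with direction v = (-6, 2, -5): w = S − (-5, 3, -7) = (3, 4, 4), and w × v = (-28, -9, 30).
Distance = |w × v| / |v| = √1765 / √65 ≈ 5.2109.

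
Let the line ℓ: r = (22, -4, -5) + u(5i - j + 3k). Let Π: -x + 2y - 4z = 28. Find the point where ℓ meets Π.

(12, -2, -11)

Substitute r = (22, -4, -5) + t(5, -1, 3) into the plane: -10 + (-19)t = 28, so t = -2.
Intersection: (22, -4, -5) + (-2)·(5, -1, 3) = (12, -2, -11).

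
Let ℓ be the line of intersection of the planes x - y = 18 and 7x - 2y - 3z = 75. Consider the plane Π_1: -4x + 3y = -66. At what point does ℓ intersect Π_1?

Direction of ℓ: (1, -1, 0) × (7, -2, -3) = (3, 3, 5).
A point on ℓ: solving the two plane equations with x = 9 gives (9, -9, 2).
Substitute r = (9, -9, 2) + t(3, 3, 5) into the plane: -63 + (-3)t = -66, so t = 1.
Intersection: (9, -9, 2) + 1·(3, 3, 5) = (12, -6, 7).

(12, -6, 7)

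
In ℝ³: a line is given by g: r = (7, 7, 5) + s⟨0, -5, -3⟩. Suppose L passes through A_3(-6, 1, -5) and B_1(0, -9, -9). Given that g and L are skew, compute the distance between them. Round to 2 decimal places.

A direction vector for L is B_1 − A_3 = (6, -10, -4).
Common perpendicular direction n = (0, -5, -3) × (6, -10, -4) = (-10, -18, 30).
With w = (-6, 1, -5) − (7, 7, 5) = (-13, -6, -10), w · n = -62.
Distance = |w · n| / |n| = |-62| / √1324 ≈ 1.70.

1.70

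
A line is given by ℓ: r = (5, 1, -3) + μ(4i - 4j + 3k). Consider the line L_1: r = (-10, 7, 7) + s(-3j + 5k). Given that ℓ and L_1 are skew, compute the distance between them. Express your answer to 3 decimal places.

2.908

Common perpendicular direction n = (4, -4, 3) × (0, -3, 5) = (-11, -20, -12).
With w = (-10, 7, 7) − (5, 1, -3) = (-15, 6, 10), w · n = -75.
Distance = |w · n| / |n| = |-75| / √665 ≈ 2.908.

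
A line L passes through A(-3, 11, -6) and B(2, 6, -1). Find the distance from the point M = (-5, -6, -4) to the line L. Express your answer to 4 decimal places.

A direction vector for L is B − A = (5, -5, 5).
Taking (-3, 11, -6) on L with direction v = (5, -5, 5): w = M − (-3, 11, -6) = (-2, -17, 2), and w × v = (-75, 20, 95).
Distance = |w × v| / |v| = √15050 / √75 ≈ 14.1657.

14.1657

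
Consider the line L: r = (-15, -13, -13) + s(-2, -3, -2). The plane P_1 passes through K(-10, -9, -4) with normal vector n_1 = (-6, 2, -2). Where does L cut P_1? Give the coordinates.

(-7, -1, -5)

P_1: n_1·r = n_1·K gives -6x + 2y - 2z = 50.
Substitute r = (-15, -13, -13) + t(-2, -3, -2) into the plane: 90 + 10t = 50, so t = -4.
Intersection: (-15, -13, -13) + (-4)·(-2, -3, -2) = (-7, -1, -5).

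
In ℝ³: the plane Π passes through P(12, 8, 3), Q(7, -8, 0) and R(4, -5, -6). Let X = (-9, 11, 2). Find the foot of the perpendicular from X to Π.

(6, 8, -7)

PQ = (-5, -16, -3), PR = (-8, -13, -9); a normal to Π is PQ × PR = (105, -21, -63).
Using P: Π has equation 105x - 21y - 63z = 903.
Foot = X − λn with λ = (n·X − d)/|n|² = (-1302 − 903)/15435 = -1/7.
Foot = (-9, 11, 2) − (-1/7)·(105, -21, -63) = (6, 8, -7).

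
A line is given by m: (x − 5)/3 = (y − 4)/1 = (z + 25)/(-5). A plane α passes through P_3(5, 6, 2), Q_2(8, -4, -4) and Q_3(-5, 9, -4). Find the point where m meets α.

(-4, 1, -10)

m has direction (3, 1, -5) through (5, 4, -25).
P_3Q_2 = (3, -10, -6), P_3Q_3 = (-10, 3, -6); a normal to α is P_3Q_2 × P_3Q_3 = (78, 78, -91).
Using P_3: α has equation 78x + 78y - 91z = 676.
Substitute r = (5, 4, -25) + t(3, 1, -5) into the plane: 2977 + 767t = 676, so t = -3.
Intersection: (5, 4, -25) + (-3)·(3, 1, -5) = (-4, 1, -10).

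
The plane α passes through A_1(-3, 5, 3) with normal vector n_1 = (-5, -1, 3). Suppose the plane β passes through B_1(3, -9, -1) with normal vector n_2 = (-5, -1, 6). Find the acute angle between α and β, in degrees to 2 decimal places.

α: n_1·r = n_1·A_1 gives -5x - y + 3z = 19.
β: n_2·r = n_2·B_1 gives -5x - y + 6z = -12.
cos θ = |n₁·n₂| / (|n₁||n₂|) = |44| / (√35 · √62).
θ = arccos(0.94455) ≈ 19.17°.

19.17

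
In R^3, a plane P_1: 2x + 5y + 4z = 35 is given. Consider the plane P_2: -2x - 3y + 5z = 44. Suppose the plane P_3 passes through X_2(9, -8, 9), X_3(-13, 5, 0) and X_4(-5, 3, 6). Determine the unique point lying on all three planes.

(2, -1, 9)

X_2X_3 = (-22, 13, -9), X_2X_4 = (-14, 11, -3); a normal to P_3 is X_2X_3 × X_2X_4 = (60, 60, -60).
Using X_2: P_3 has equation 60x + 60y - 60z = -480.
Solving the 3×3 linear system 2x + 5y + 4z = 35, -2x - 3y + 5z = 44, 60x + 60y - 60z = -480 (e.g. by elimination or Cramer's rule, determinant = 900) gives (2, -1, 9).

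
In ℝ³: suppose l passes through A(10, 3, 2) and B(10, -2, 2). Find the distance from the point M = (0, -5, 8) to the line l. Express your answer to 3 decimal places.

A direction vector for l is B − A = (0, -5, 0).
Taking (10, 3, 2) on l with direction v = (0, -5, 0): w = M − (10, 3, 2) = (-10, -8, 6), and w × v = (30, 0, 50).
Distance = |w × v| / |v| = √3400 / √25 ≈ 11.662.

11.662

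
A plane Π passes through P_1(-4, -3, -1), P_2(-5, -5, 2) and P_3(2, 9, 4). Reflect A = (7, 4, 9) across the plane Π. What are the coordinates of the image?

P_1P_2 = (-1, -2, 3), P_1P_3 = (6, 12, 5); a normal to Π is P_1P_2 × P_1P_3 = (-46, 23, 0).
Using P_1: Π has equation -46x + 23y = 115.
λ = (n·A − d)/|n|² = (-230 − 115)/2645 = -3/23.
Reflection = A − 2λn = (7, 4, 9) − (-6/23)·(-46, 23, 0) = (-5, 10, 9).

(-5, 10, 9)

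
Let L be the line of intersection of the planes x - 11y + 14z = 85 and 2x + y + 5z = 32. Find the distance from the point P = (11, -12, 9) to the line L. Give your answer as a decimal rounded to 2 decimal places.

Direction of L: (1, -11, 14) × (2, 1, 5) = (-69, 23, 23).
A point on L: solving the two plane equations with x = 4 gives (4, -1, 5).
Taking (4, -1, 5) on L with direction v = (-69, 23, 23): w = P − (4, -1, 5) = (7, -11, 4), and w × v = (-345, -437, -598).
Distance = |w × v| / |v| = √667598 / √5819 ≈ 10.71.

10.71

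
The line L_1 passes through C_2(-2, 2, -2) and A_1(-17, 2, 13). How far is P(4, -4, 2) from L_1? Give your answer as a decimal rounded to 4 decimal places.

9.2736

A direction vector for L_1 is A_1 − C_2 = (-15, 0, 15).
Taking (-2, 2, -2) on L_1 with direction v = (-15, 0, 15): w = P − (-2, 2, -2) = (6, -6, 4), and w × v = (-90, -150, -90).
Distance = |w × v| / |v| = √38700 / √450 ≈ 9.2736.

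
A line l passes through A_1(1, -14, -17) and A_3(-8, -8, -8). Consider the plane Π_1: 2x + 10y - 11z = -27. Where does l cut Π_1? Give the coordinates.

(-11, -6, -5)

A direction vector for l is A_3 − A_1 = (-9, 6, 9).
Substitute r = (1, -14, -17) + t(-9, 6, 9) into the plane: 49 + (-57)t = -27, so t = 4/3.
Intersection: (1, -14, -17) + (4/3)·(-9, 6, 9) = (-11, -6, -5).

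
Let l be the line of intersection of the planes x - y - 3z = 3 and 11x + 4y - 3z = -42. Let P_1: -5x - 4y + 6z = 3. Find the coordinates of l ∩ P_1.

Direction of l: (1, -1, -3) × (11, 4, -3) = (15, -30, 15).
A point on l: solving the two plane equations with x = -9 gives (-9, 9, -7).
Substitute r = (-9, 9, -7) + t(15, -30, 15) into the plane: -33 + 135t = 3, so t = 4/15.
Intersection: (-9, 9, -7) + (4/15)·(15, -30, 15) = (-5, 1, -3).

(-5, 1, -3)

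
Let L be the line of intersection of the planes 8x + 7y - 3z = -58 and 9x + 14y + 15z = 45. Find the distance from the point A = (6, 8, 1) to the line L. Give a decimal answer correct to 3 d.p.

Direction of L: (8, 7, -3) × (9, 14, 15) = (147, -147, 49).
A point on L: solving the two plane equations with x = -5 gives (-5, 0, 6).
Taking (-5, 0, 6) on L with direction v = (147, -147, 49): w = A − (-5, 0, 6) = (11, 8, -5), and w × v = (-343, -1274, -2793).
Distance = |w × v| / |v| = √9541574 / √45619 ≈ 14.462.

14.462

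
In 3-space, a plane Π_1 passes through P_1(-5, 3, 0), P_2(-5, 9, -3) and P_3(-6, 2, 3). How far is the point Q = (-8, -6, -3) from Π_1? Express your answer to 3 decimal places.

5.477

P_1P_2 = (0, 6, -3), P_1P_3 = (-1, -1, 3); a normal to Π_1 is P_1P_2 × P_1P_3 = (15, 3, 6).
Using P_1: Π_1 has equation 15x + 3y + 6z = -66.
n·Q − d = (15)·(-8) + (3)·(-6) + (6)·(-3) − (-66) = -90; |n| = √270.
Distance = |-90| / √270 = 90/√270 ≈ 5.477.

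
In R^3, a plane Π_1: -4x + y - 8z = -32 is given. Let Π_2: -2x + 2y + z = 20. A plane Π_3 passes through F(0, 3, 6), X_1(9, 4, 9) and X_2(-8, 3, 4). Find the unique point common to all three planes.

FX_1 = (9, 1, 3), FX_2 = (-8, 0, -2); a normal to Π_3 is FX_1 × FX_2 = (-2, -6, 8).
Using F: Π_3 has equation -2x - 6y + 8z = 30.
Solving the 3×3 linear system -4x + y - 8z = -32, -2x + 2y + z = 20, -2x - 6y + 8z = 30 (e.g. by elimination or Cramer's rule, determinant = -202) gives (-3, 4, 6).

(-3, 4, 6)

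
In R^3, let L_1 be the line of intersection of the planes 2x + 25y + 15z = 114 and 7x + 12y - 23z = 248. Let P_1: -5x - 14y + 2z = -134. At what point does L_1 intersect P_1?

(2, 8, -6)

Direction of L_1: (2, 25, 15) × (7, 12, -23) = (-755, 151, -151).
A point on L_1: solving the two plane equations with x = -8 gives (-8, 10, -8).
Substitute r = (-8, 10, -8) + t(-755, 151, -151) into the plane: -116 + 1359t = -134, so t = -2/151.
Intersection: (-8, 10, -8) + (-2/151)·(-755, 151, -151) = (2, 8, -6).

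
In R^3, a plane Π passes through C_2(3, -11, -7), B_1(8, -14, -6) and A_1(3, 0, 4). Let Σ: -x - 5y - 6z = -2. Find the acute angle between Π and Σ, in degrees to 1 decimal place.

C_2B_1 = (5, -3, 1), C_2A_1 = (0, 11, 11); a normal to Π is C_2B_1 × C_2A_1 = (-44, -55, 55).
Using C_2: Π has equation -44x - 55y + 55z = 88.
cos θ = |n₁·n₂| / (|n₁||n₂|) = |-11| / (√7986 · √62).
θ = arccos(0.01563) ≈ 89.1°.

89.1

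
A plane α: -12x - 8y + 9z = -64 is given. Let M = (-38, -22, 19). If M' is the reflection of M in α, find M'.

λ = (n·M − d)/|n|² = (803 − (-64))/289 = 3.
Reflection = M − 2λn = (-38, -22, 19) − 6·(-12, -8, 9) = (34, 26, -35).

(34, 26, -35)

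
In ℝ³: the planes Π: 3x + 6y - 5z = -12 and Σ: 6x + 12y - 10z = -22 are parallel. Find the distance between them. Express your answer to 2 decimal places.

Rescale Σ by 1/2: 3x + 6y - 5z = -11. Then distance = |-12 − (-11)| / √70 ≈ 0.12.

0.12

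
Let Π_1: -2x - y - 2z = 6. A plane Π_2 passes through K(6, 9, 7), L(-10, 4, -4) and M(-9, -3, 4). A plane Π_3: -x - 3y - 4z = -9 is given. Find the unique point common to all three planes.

KL = (-16, -5, -11), KM = (-15, -12, -3); a normal to Π_2 is KL × KM = (-117, 117, 117).
Using K: Π_2 has equation -117x + 117y + 117z = 1170.
Solving the 3×3 linear system -2x - y - 2z = 6, -117x + 117y + 117z = 1170, -x - 3y - 4z = -9 (e.g. by elimination or Cramer's rule, determinant = -117) gives (-5, 6, -1).

(-5, 6, -1)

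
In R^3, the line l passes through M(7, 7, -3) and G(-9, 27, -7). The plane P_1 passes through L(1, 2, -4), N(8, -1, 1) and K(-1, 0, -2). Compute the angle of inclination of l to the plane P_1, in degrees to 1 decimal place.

34.6

A direction vector for l is G − M = (-16, 20, -4).
LN = (7, -3, 5), LK = (-2, -2, 2); a normal to P_1 is LN × LK = (4, -24, -20).
Using L: P_1 has equation 4x - 24y - 20z = 36.
sin θ = |n·v| / (|n||v|) = |-464| / (√992 · √672) = 0.56830.
θ ≈ 34.6°.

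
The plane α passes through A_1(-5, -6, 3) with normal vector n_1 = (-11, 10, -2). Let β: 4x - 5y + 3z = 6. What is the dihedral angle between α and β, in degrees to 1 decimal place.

19.5

α: n_1·r = n_1·A_1 gives -11x + 10y - 2z = -11.
cos θ = |n₁·n₂| / (|n₁||n₂|) = |-100| / (√225 · √50).
θ = arccos(0.94281) ≈ 19.5°.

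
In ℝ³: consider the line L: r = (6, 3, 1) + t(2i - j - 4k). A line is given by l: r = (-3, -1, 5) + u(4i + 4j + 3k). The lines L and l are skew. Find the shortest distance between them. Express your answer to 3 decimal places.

Common perpendicular direction n = (2, -1, -4) × (4, 4, 3) = (13, -22, 12).
With w = (-3, -1, 5) − (6, 3, 1) = (-9, -4, 4), w · n = 19.
Distance = |w · n| / |n| = |19| / √797 ≈ 0.673.

0.673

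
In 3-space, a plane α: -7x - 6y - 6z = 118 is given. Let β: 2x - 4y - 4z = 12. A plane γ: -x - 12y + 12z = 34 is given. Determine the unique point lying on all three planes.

Solving the 3×3 linear system -7x - 6y - 6z = 118, 2x - 4y - 4z = 12, -x - 12y + 12z = 34 (e.g. by elimination or Cramer's rule, determinant = 960) gives (-10, -5, -3).

(-10, -5, -3)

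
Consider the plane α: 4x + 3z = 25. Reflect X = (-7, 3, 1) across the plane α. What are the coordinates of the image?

λ = (n·X − d)/|n|² = (-25 − 25)/25 = -2.
Reflection = X − 2λn = (-7, 3, 1) − (-4)·(4, 0, 3) = (9, 3, 13).

(9, 3, 13)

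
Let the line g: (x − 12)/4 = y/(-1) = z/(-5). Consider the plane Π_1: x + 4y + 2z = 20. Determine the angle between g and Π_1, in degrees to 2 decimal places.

g has direction (4, -1, -5) through (12, 0, 0).
sin θ = |n·v| / (|n||v|) = |-10| / (√21 · √42) = 0.33672.
θ ≈ 19.68°.

19.68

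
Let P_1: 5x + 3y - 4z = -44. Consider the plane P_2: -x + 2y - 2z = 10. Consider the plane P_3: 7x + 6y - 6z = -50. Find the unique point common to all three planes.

Solving the 3×3 linear system 5x + 3y - 4z = -44, -x + 2y - 2z = 10, 7x + 6y - 6z = -50 (e.g. by elimination or Cramer's rule, determinant = 20) gives (-8, 8, 7).

(-8, 8, 7)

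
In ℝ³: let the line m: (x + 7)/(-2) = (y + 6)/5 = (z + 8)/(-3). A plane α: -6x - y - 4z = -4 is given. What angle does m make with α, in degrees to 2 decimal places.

m has direction (-2, 5, -3) through (-7, -6, -8).
sin θ = |n·v| / (|n||v|) = |19| / (√53 · √38) = 0.42337.
θ ≈ 25.05°.

25.05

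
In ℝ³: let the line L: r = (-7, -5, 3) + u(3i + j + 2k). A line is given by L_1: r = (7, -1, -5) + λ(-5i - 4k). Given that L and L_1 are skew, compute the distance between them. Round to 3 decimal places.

13.118

Common perpendicular direction n = (3, 1, 2) × (-5, 0, -4) = (-4, 2, 5).
With w = (7, -1, -5) − (-7, -5, 3) = (14, 4, -8), w · n = -88.
Distance = |w · n| / |n| = |-88| / √45 ≈ 13.118.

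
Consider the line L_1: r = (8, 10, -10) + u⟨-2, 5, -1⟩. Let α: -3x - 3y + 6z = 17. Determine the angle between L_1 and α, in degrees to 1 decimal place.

sin θ = |n·v| / (|n||v|) = |-15| / (√54 · √30) = 0.37268.
θ ≈ 21.9°.

21.9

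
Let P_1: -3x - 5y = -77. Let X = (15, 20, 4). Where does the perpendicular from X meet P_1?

Foot = X − λn with λ = (n·X − d)/|n|² = (-145 − (-77))/34 = -2.
Foot = (15, 20, 4) − (-2)·(-3, -5, 0) = (9, 10, 4).

(9, 10, 4)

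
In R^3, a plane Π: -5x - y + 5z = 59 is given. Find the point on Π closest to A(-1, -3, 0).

Foot = A − λn with λ = (n·A − d)/|n|² = (8 − 59)/51 = -1.
Foot = (-1, -3, 0) − (-1)·(-5, -1, 5) = (-6, -4, 5).

(-6, -4, 5)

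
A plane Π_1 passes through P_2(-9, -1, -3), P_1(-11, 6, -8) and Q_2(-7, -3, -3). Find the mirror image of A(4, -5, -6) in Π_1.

(0, -9, -10)

P_2P_1 = (-2, 7, -5), P_2Q_2 = (2, -2, 0); a normal to Π_1 is P_2P_1 × P_2Q_2 = (-10, -10, -10).
Using P_2: Π_1 has equation -10x - 10y - 10z = 130.
λ = (n·A − d)/|n|² = (70 − 130)/300 = -1/5.
Reflection = A − 2λn = (4, -5, -6) − (-2/5)·(-10, -10, -10) = (0, -9, -10).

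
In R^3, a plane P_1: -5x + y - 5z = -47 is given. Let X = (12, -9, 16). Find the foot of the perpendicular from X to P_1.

Foot = X − λn with λ = (n·X − d)/|n|² = (-149 − (-47))/51 = -2.
Foot = (12, -9, 16) − (-2)·(-5, 1, -5) = (2, -7, 6).

(2, -7, 6)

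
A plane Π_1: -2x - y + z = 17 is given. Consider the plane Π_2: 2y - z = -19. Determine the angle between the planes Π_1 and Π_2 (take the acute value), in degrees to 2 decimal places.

cos θ = |n₁·n₂| / (|n₁||n₂|) = |-3| / (√6 · √5).
θ = arccos(0.54772) ≈ 56.79°.

56.79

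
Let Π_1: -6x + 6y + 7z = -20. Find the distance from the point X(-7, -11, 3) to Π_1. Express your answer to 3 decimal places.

n·X − d = (-6)·(-7) + (6)·(-11) + (7)·(3) − (-20) = 17; |n| = √121.
Distance = |17| / √121 = 17/√121 ≈ 1.545.

1.545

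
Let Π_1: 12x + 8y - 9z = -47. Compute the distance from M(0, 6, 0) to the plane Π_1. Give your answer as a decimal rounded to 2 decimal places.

5.59

n·M − d = (12)·(0) + (8)·(6) + (-9)·(0) − (-47) = 95; |n| = √289.
Distance = |95| / √289 = 95/√289 ≈ 5.59.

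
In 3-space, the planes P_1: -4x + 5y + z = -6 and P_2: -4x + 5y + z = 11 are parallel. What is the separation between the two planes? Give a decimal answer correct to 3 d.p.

2.623

Same normal n = (-4, 5, 1) with |n| = √42; distance = |-6 − 11| / |n| = 17/√42 ≈ 2.623.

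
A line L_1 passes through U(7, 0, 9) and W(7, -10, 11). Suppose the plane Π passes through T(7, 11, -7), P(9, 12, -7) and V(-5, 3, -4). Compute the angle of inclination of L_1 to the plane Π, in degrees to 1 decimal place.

A direction vector for L_1 is W − U = (0, -10, 2).
TP = (2, 1, 0), TV = (-12, -8, 3); a normal to Π is TP × TV = (3, -6, -4).
Using T: Π has equation 3x - 6y - 4z = -17.
sin θ = |n·v| / (|n||v|) = |52| / (√61 · √104) = 0.65286.
θ ≈ 40.8°.

40.8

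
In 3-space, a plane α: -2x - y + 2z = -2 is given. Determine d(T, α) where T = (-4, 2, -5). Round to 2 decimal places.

n·T − d = (-2)·(-4) + (-1)·(2) + (2)·(-5) − (-2) = -2; |n| = √9.
Distance = |-2| / √9 = 2/√9 ≈ 0.67.

0.67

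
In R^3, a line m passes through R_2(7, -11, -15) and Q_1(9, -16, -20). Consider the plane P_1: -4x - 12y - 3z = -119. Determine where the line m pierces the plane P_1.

A direction vector for m is Q_1 − R_2 = (2, -5, -5).
Substitute r = (7, -11, -15) + t(2, -5, -5) into the plane: 149 + 67t = -119, so t = -4.
Intersection: (7, -11, -15) + (-4)·(2, -5, -5) = (-1, 9, 5).

(-1, 9, 5)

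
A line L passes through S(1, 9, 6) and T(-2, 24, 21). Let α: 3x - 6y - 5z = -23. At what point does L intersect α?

A direction vector for L is T − S = (-3, 15, 15).
Substitute r = (1, 9, 6) + t(-3, 15, 15) into the plane: -81 + (-174)t = -23, so t = -1/3.
Intersection: (1, 9, 6) + (-1/3)·(-3, 15, 15) = (2, 4, 1).

(2, 4, 1)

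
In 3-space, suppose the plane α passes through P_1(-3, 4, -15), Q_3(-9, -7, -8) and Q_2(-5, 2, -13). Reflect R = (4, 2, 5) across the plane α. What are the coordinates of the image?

P_1Q_3 = (-6, -11, 7), P_1Q_2 = (-2, -2, 2); a normal to α is P_1Q_3 × P_1Q_2 = (-8, -2, -10).
Using P_1: α has equation -8x - 2y - 10z = 166.
λ = (n·R − d)/|n|² = (-86 − 166)/168 = -3/2.
Reflection = R − 2λn = (4, 2, 5) − (-3)·(-8, -2, -10) = (-20, -4, -25).

(-20, -4, -25)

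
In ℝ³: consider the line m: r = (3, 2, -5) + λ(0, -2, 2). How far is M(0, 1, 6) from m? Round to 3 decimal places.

7.681

Taking (3, 2, -5) on m with direction v = (0, -2, 2): w = M − (3, 2, -5) = (-3, -1, 11), and w × v = (20, 6, 6).
Distance = |w × v| / |v| = √472 / √8 ≈ 7.681.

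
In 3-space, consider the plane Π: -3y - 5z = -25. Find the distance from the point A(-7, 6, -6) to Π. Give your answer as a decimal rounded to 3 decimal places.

n·A − d = (0)·(-7) + (-3)·(6) + (-5)·(-6) − (-25) = 37; |n| = √34.
Distance = |37| / √34 = 37/√34 ≈ 6.345.

6.345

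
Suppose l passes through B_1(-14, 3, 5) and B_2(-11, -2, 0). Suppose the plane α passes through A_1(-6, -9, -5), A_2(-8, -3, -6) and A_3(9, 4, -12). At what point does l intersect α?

A direction vector for l is B_2 − B_1 = (3, -5, -5).
A_1A_2 = (-2, 6, -1), A_1A_3 = (15, 13, -7); a normal to α is A_1A_2 × A_1A_3 = (-29, -29, -116).
Using A_1: α has equation -29x - 29y - 116z = 1015.
Substitute r = (-14, 3, 5) + t(3, -5, -5) into the plane: -261 + 638t = 1015, so t = 2.
Intersection: (-14, 3, 5) + 2·(3, -5, -5) = (-8, -7, -5).

(-8, -7, -5)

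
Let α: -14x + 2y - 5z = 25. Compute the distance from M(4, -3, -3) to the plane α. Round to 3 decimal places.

4.800

n·M − d = (-14)·(4) + (2)·(-3) + (-5)·(-3) − 25 = -72; |n| = √225.
Distance = |-72| / √225 = 72/√225 ≈ 4.800.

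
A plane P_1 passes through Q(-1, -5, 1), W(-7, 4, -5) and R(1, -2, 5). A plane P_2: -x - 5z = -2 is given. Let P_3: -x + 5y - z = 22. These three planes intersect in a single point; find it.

QW = (-6, 9, -6), QR = (2, 3, 4); a normal to P_1 is QW × QR = (54, 12, -36).
Using Q: P_1 has equation 54x + 12y - 36z = -150.
Solving the 3×3 linear system 54x + 12y - 36z = -150, -x - 5z = -2, -x + 5y - z = 22 (e.g. by elimination or Cramer's rule, determinant = 1578) gives (-3, 4, 1).

(-3, 4, 1)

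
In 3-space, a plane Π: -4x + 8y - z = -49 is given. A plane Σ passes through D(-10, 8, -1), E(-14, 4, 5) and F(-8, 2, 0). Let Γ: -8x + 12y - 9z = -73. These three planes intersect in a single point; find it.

DE = (-4, -4, 6), DF = (2, -6, 1); a normal to Σ is DE × DF = (32, 16, 32).
Using D: Σ has equation 32x + 16y + 32z = -224.
Solving the 3×3 linear system -4x + 8y - z = -49, 32x + 16y + 32z = -224, -8x + 12y - 9z = -73 (e.g. by elimination or Cramer's rule, determinant = 1856) gives (-4, -8, 1).

(-4, -8, 1)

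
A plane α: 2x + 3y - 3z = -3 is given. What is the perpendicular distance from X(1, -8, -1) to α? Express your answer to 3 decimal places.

n·X − d = (2)·(1) + (3)·(-8) + (-3)·(-1) − (-3) = -16; |n| = √22.
Distance = |-16| / √22 = 16/√22 ≈ 3.411.

3.411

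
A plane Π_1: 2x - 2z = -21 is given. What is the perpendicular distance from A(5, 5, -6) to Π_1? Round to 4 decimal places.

n·A − d = (2)·(5) + (0)·(5) + (-2)·(-6) − (-21) = 43; |n| = √8.
Distance = |43| / √8 = 43/√8 ≈ 15.2028.

15.2028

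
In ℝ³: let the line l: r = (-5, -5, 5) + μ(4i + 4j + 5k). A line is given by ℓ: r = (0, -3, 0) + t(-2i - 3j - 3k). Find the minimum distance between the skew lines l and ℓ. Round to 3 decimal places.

Common perpendicular direction n = (4, 4, 5) × (-2, -3, -3) = (3, 2, -4).
With w = (0, -3, 0) − (-5, -5, 5) = (5, 2, -5), w · n = 39.
Distance = |w · n| / |n| = |39| / √29 ≈ 7.242.

7.242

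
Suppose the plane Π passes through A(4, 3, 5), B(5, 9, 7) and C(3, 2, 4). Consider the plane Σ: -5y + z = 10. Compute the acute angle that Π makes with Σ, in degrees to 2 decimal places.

72.39

AB = (1, 6, 2), AC = (-1, -1, -1); a normal to Π is AB × AC = (-4, -1, 5).
Using A: Π has equation -4x - y + 5z = 6.
cos θ = |n₁·n₂| / (|n₁||n₂|) = |10| / (√42 · √26).
θ = arccos(0.30261) ≈ 72.39°.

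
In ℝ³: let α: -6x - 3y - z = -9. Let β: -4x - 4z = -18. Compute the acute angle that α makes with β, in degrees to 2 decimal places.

43.13

cos θ = |n₁·n₂| / (|n₁||n₂|) = |28| / (√46 · √32).
θ = arccos(0.72980) ≈ 43.13°.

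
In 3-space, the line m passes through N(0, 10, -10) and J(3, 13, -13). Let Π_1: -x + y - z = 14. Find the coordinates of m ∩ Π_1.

(-6, 4, -4)

A direction vector for m is J − N = (3, 3, -3).
Substitute r = (0, 10, -10) + t(3, 3, -3) into the plane: 20 + 3t = 14, so t = -2.
Intersection: (0, 10, -10) + (-2)·(3, 3, -3) = (-6, 4, -4).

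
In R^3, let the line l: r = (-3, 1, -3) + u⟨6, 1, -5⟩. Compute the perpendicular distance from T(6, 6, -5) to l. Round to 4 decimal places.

5.7628

Taking (-3, 1, -3) on l with direction v = (6, 1, -5): w = T − (-3, 1, -3) = (9, 5, -2), and w × v = (-23, 33, -21).
Distance = |w × v| / |v| = √2059 / √62 ≈ 5.7628.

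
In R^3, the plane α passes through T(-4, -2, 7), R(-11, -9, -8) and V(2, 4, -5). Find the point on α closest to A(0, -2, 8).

(-2, 0, 8)

TR = (-7, -7, -15), TV = (6, 6, -12); a normal to α is TR × TV = (174, -174, 0).
Using T: α has equation 174x - 174y = -348.
Foot = A − λn with λ = (n·A − d)/|n|² = (348 − (-348))/60552 = 1/87.
Foot = (0, -2, 8) − (1/87)·(174, -174, 0) = (-2, 0, 8).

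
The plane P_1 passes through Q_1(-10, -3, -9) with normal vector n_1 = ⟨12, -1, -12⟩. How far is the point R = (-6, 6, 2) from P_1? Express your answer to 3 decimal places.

5.471

P_1: n_1·r = n_1·Q_1 gives 12x - y - 12z = -9.
n·R − d = (12)·(-6) + (-1)·(6) + (-12)·(2) − (-9) = -93; |n| = √289.
Distance = |-93| / √289 = 93/√289 ≈ 5.471.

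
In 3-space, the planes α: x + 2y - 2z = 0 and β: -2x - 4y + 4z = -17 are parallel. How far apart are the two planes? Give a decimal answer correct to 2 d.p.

Rescale β by 1/(-2): x + 2y - 2z = 17/2. Then distance = |0 − (17/2)| / √9 ≈ 2.83.

2.83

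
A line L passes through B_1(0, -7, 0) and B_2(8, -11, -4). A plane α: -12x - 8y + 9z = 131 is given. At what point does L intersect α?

(-6, -4, 3)

A direction vector for L is B_2 − B_1 = (8, -4, -4).
Substitute r = (0, -7, 0) + t(8, -4, -4) into the plane: 56 + (-100)t = 131, so t = -3/4.
Intersection: (0, -7, 0) + (-3/4)·(8, -4, -4) = (-6, -4, 3).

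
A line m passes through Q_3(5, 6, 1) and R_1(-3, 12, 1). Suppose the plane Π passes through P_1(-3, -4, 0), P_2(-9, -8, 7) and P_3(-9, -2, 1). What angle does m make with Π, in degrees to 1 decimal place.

A direction vector for m is R_1 − Q_3 = (-8, 6, 0).
P_1P_2 = (-6, -4, 7), P_1P_3 = (-6, 2, 1); a normal to Π is P_1P_2 × P_1P_3 = (-18, -36, -36).
Using P_1: Π has equation -18x - 36y - 36z = 198.
sin θ = |n·v| / (|n||v|) = |-72| / (√2916 · √100) = 0.13333.
θ ≈ 7.7°.

7.7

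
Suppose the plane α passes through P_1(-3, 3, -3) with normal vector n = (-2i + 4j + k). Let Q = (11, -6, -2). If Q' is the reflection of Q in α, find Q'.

(-1, 18, 4)

α: n·r = n·P_1 gives -2x + 4y + z = 15.
λ = (n·Q − d)/|n|² = (-48 − 15)/21 = -3.
Reflection = Q − 2λn = (11, -6, -2) − (-6)·(-2, 4, 1) = (-1, 18, 4).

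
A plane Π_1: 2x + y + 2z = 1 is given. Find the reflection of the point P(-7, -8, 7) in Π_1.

(-3, -6, 11)

λ = (n·P − d)/|n|² = (-8 − 1)/9 = -1.
Reflection = P − 2λn = (-7, -8, 7) − (-2)·(2, 1, 2) = (-3, -6, 11).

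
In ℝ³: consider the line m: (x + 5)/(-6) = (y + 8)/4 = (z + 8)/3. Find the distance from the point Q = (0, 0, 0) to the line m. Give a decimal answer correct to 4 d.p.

11.9129

m has direction (-6, 4, 3) through (-5, -8, -8).
Taking (-5, -8, -8) on m with direction v = (-6, 4, 3): w = Q − (-5, -8, -8) = (5, 8, 8), and w × v = (-8, -63, 68).
Distance = |w × v| / |v| = √8657 / √61 ≈ 11.9129.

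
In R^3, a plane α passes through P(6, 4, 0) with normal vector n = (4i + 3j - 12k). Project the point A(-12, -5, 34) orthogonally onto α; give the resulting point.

(0, 4, -2)

α: n·r = n·P gives 4x + 3y - 12z = 36.
Foot = A − λn with λ = (n·A − d)/|n|² = (-471 − 36)/169 = -3.
Foot = (-12, -5, 34) − (-3)·(4, 3, -12) = (0, 4, -2).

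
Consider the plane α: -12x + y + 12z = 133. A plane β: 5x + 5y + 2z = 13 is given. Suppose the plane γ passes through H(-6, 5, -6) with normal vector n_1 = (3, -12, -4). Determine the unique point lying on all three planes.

γ: n_1·r = n_1·H gives 3x - 12y - 4z = -54.
Solving the 3×3 linear system -12x + y + 12z = 133, 5x + 5y + 2z = 13, 3x - 12y - 4z = -54 (e.g. by elimination or Cramer's rule, determinant = -922) gives (-2, 1, 9).

(-2, 1, 9)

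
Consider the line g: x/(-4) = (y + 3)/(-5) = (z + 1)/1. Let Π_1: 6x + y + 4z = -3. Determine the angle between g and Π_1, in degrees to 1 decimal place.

g has direction (-4, -5, 1) through (0, -3, -1).
sin θ = |n·v| / (|n||v|) = |-25| / (√53 · √42) = 0.52988.
θ ≈ 32.0°.

32.0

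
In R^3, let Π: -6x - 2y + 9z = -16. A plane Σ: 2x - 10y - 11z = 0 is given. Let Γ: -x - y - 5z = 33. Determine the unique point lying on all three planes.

(-8, 5, -6)

Solving the 3×3 linear system -6x - 2y + 9z = -16, 2x - 10y - 11z = 0, -x - y - 5z = 33 (e.g. by elimination or Cramer's rule, determinant = -384) gives (-8, 5, -6).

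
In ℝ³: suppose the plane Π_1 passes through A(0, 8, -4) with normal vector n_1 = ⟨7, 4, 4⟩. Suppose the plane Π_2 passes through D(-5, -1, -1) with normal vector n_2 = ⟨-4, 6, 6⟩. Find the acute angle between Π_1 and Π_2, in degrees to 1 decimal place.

76.3

Π_1: n_1·r = n_1·A gives 7x + 4y + 4z = 16.
Π_2: n_2·r = n_2·D gives -4x + 6y + 6z = 8.
cos θ = |n₁·n₂| / (|n₁||n₂|) = |20| / (√81 · √88).
θ = arccos(0.23689) ≈ 76.3°.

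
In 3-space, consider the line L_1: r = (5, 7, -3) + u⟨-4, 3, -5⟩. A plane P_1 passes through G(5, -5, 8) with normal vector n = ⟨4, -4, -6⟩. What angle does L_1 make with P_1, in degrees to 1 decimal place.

P_1: n·r = n·G gives 4x - 4y - 6z = -8.
sin θ = |n·v| / (|n||v|) = |2| / (√68 · √50) = 0.03430.
θ ≈ 2.0°.

2.0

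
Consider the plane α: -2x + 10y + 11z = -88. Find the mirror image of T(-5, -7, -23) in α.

(-9, 13, -1)

λ = (n·T − d)/|n|² = (-313 − (-88))/225 = -1.
Reflection = T − 2λn = (-5, -7, -23) − (-2)·(-2, 10, 11) = (-9, 13, -1).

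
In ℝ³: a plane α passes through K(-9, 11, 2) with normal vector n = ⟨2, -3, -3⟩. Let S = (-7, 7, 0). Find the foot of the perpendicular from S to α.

α: n·r = n·K gives 2x - 3y - 3z = -57.
Foot = S − λn with λ = (n·S − d)/|n|² = (-35 − (-57))/22 = 1.
Foot = (-7, 7, 0) − 1·(2, -3, -3) = (-9, 10, 3).

(-9, 10, 3)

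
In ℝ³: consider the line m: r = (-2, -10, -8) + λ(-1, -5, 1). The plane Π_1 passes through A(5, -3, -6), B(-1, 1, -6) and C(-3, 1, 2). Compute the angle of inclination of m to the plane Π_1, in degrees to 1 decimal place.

AB = (-6, 4, 0), AC = (-8, 4, 8); a normal to Π_1 is AB × AC = (32, 48, 8).
Using A: Π_1 has equation 32x + 48y + 8z = -32.
sin θ = |n·v| / (|n||v|) = |-264| / (√3392 · √27) = 0.87236.
θ ≈ 60.7°.

60.7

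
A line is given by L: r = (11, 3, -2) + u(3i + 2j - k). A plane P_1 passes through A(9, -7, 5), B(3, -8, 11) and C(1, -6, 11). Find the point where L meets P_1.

AB = (-6, -1, 6), AC = (-8, 1, 6); a normal to P_1 is AB × AC = (-12, -12, -14).
Using A: P_1 has equation -12x - 12y - 14z = -94.
Substitute r = (11, 3, -2) + t(3, 2, -1) into the plane: -140 + (-46)t = -94, so t = -1.
Intersection: (11, 3, -2) + (-1)·(3, 2, -1) = (8, 1, -1).

(8, 1, -1)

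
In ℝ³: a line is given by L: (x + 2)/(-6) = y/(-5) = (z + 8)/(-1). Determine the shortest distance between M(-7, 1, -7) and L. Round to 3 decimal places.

L has direction (-6, -5, -1) through (-2, 0, -8).
Taking (-2, 0, -8) on L with direction v = (-6, -5, -1): w = M − (-2, 0, -8) = (-5, 1, 1), and w × v = (4, -11, 31).
Distance = |w × v| / |v| = √1098 / √62 ≈ 4.208.

4.208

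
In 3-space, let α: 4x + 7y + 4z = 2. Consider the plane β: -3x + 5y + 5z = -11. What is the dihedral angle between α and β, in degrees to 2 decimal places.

51.54

cos θ = |n₁·n₂| / (|n₁||n₂|) = |43| / (√81 · √59).
θ = arccos(0.62201) ≈ 51.54°.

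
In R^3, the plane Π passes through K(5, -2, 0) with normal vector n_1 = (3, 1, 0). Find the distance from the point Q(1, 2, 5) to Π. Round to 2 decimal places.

2.53

Π: n_1·r = n_1·K gives 3x + y = 13.
n·Q − d = (3)·(1) + (1)·(2) + (0)·(5) − 13 = -8; |n| = √10.
Distance = |-8| / √10 = 8/√10 ≈ 2.53.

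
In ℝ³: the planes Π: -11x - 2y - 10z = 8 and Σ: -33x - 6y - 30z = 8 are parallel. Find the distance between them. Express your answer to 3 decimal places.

Rescale Σ by 1/3: -11x - 2y - 10z = 8/3. Then distance = |8 − (8/3)| / √225 ≈ 0.356.

0.356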